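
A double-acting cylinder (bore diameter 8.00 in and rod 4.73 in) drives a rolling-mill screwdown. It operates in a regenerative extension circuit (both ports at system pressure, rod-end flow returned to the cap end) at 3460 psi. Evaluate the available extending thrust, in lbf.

F ≈ 60800 lbf

With equal pressure on both faces, forces on the annular region cancel; the net push is pressure × rod cross-section.
Rod cross-section A_rod = π/4 × (4.73 in)² = 17.57 in^2
F = P × A_rod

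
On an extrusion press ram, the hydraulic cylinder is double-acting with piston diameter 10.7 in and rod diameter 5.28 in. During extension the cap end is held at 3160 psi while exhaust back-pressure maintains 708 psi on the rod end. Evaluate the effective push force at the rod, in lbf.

Cap-side area A_cap = π/4 × (10.7 in)² = 89.92 in^2
Rod-side annular area A_ann = π/4 × (10.7² − 5.28²) = 68.02 in^2
Net thrust = P_cap·A_cap − P_rod·A_ann = 2.841e5 lbf − 48160 lbf

F ≈ 2.36e5 lbf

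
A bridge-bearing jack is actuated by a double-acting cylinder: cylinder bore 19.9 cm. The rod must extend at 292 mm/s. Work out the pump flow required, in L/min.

Cap-side area A_cap = π/4 × (19.9 cm)² = 311.0 cm^2
Q = A × v

Q ≈ 545 L/min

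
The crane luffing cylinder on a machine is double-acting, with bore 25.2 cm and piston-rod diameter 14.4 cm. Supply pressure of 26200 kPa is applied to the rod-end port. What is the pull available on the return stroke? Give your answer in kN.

F ≈ 880 kN

Rod-side annular area A_ann = π/4 × (25.2² − 14.4²) = 335.9 cm^2
On retraction the pressure acts on the annular area (bore minus rod).
F = P × A_ann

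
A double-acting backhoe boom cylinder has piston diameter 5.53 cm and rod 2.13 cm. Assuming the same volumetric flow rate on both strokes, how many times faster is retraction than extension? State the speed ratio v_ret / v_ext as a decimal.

v_ret/v_ext ≈ 1.17

Cap-side area A_cap = π/4 × (5.53 cm)² = 24.02 cm^2
Rod-side annular area A_ann = π/4 × (5.53² − 2.13²) = 20.45 cm^2
For equal Q, v ∝ 1/A, so v_ret/v_ext = A_cap/A_ann.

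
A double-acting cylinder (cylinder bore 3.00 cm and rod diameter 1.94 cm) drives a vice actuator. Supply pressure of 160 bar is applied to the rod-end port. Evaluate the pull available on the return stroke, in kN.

F ≈ 6.58 kN

Rod-side annular area A_ann = π/4 × (3.00² − 1.94²) = 4.113 cm^2
On retraction the pressure acts on the annular area (bore minus rod).
F = P × A_ann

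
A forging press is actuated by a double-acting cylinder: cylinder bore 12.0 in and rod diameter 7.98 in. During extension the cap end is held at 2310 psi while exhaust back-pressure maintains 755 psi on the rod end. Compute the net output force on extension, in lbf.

Cap-side area A_cap = π/4 × (12.0 in)² = 113.1 in^2
Rod-side annular area A_ann = π/4 × (12.0² − 7.98²) = 63.08 in^2
Net thrust = P_cap·A_cap − P_rod·A_ann = 2.613e5 lbf − 47630 lbf

F ≈ 2.14e5 lbf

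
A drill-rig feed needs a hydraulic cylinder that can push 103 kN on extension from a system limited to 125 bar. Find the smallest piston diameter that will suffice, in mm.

D ≈ 102 mm

Extension force acts on the full piston face: F = P × (π/4)D².
D = √(4F / (πP)) = √(4 × 103 kN / (π × 125 bar))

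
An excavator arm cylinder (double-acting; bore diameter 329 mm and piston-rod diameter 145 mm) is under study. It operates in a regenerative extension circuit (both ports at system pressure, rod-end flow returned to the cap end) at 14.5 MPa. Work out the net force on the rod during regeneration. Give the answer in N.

With equal pressure on both faces, forces on the annular region cancel; the net push is pressure × rod cross-section.
Rod cross-section A_rod = π/4 × (145 mm)² = 16510 mm^2
F = P × A_rod

F ≈ 2.39e5 N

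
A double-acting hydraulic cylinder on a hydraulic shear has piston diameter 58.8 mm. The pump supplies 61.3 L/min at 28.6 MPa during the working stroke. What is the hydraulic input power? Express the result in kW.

Hydraulic power = P × Q

W ≈ 29.2 kW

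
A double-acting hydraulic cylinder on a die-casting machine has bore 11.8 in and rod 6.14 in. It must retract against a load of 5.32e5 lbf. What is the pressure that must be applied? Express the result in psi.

P ≈ 6670 psi

Rod-side annular area A_ann = π/4 × (11.8² − 6.14²) = 79.75 in^2
Retraction: pressure acts on the annular area.
P = F / A = 5.32e5 lbf / A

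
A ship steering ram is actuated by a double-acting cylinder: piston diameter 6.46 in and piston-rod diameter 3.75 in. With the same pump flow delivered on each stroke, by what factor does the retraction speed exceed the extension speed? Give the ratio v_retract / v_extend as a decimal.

v_ret/v_ext ≈ 1.51

Cap-side area A_cap = π/4 × (6.46 in)² = 32.78 in^2
Rod-side annular area A_ann = π/4 × (6.46² − 3.75²) = 21.73 in^2
For equal Q, v ∝ 1/A, so v_ret/v_ext = A_cap/A_ann.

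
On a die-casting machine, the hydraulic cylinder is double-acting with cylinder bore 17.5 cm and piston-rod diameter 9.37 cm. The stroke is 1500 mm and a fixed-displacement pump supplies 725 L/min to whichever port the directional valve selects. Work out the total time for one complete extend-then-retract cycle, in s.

Cap-side area A_cap = π/4 × (17.5 cm)² = 240.5 cm^2
Rod-side annular area A_ann = π/4 × (17.5² − 9.37²) = 171.6 cm^2
t_ext = A_cap·L/Q = 2.986 s
t_ret = A_ann·L/Q = 2.130 s
t_cycle = t_ext + t_ret

t ≈ 5.12 s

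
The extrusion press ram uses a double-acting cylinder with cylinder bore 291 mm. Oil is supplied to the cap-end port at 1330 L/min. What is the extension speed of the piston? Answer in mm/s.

Cap-side area A_cap = π/4 × (291 mm)² = 66510 mm^2
v = Q / A

v ≈ 333 mm/s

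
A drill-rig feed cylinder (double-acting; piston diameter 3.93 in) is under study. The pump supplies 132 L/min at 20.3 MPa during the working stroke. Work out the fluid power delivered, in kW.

Hydraulic power = P × Q

W ≈ 44.7 kW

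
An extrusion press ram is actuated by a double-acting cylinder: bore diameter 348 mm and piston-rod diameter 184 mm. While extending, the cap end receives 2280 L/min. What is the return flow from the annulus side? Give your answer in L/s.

Q_out ≈ 27.4 L/s

Cap-side area A_cap = π/4 × (348 mm)² = 95110 mm^2
Rod-side annular area A_ann = π/4 × (348² − 184²) = 68520 mm^2
Piston speed v = Q_in/A_cap; rod-end outflow Q_out = v × A_ann = Q_in × A_ann/A_cap.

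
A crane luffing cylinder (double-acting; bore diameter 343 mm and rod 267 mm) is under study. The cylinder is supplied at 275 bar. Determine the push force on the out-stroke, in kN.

Cap-side area A_cap = π/4 × (343 mm)² = 92400 mm^2
F = P × A_cap = 275 bar × A_cap

F ≈ 2540 kN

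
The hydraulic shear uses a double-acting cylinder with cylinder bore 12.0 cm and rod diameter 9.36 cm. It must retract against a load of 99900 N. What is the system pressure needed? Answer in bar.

Rod-side annular area A_ann = π/4 × (12.0² − 9.36²) = 44.29 cm^2
Retraction: pressure acts on the annular area.
P = F / A = 99900 N / A

P ≈ 226 bar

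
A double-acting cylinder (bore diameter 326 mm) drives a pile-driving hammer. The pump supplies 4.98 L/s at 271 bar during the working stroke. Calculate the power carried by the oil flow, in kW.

W ≈ 135 kW

Hydraulic power = P × Q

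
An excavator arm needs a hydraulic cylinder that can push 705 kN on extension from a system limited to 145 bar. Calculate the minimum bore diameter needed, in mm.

Extension force acts on the full piston face: F = P × (π/4)D².
D = √(4F / (πP)) = √(4 × 705 kN / (π × 145 bar))

D ≈ 249 mm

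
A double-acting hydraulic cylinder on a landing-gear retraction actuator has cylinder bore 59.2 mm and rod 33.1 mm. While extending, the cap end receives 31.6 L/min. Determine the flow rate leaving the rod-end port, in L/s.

Q_out ≈ 0.362 L/s

Cap-side area A_cap = π/4 × (59.2 mm)² = 2753 mm^2
Rod-side annular area A_ann = π/4 × (59.2² − 33.1²) = 1892 mm^2
Piston speed v = Q_in/A_cap; rod-end outflow Q_out = v × A_ann = Q_in × A_ann/A_cap.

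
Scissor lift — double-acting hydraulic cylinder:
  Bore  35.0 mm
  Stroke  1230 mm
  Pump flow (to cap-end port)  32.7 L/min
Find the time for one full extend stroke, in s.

Cap-side area A_cap = π/4 × (35.0 mm)² = 962.1 mm^2
Swept volume V = A × L; t = V / Q = A·L / Q

t ≈ 2.17 s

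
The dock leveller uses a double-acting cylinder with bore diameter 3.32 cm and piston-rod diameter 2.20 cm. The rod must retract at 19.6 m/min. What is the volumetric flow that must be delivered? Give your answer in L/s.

Q ≈ 0.159 L/s

Rod-side annular area A_ann = π/4 × (3.32² − 2.20²) = 4.856 cm^2
Q = A × v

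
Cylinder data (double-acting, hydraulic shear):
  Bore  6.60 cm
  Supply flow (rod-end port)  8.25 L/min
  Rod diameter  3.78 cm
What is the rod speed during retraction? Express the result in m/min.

v ≈ 3.59 m/min

Rod-side annular area A_ann = π/4 × (6.60² − 3.78²) = 22.99 cm^2
Flow into the rod-end port fills the annular volume.
v = Q / A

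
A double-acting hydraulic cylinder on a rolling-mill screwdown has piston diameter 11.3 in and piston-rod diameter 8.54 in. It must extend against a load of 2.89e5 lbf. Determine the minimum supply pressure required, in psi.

P ≈ 2880 psi

Cap-side area A_cap = π/4 × (11.3 in)² = 100.3 in^2
P = F / A = 2.89e5 lbf / A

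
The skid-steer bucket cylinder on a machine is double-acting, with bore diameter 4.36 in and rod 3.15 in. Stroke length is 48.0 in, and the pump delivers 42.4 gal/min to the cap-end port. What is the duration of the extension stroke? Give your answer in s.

t ≈ 4.39 s

Cap-side area A_cap = π/4 × (4.36 in)² = 14.93 in^2
Swept volume V = A × L; t = V / Q = A·L / Q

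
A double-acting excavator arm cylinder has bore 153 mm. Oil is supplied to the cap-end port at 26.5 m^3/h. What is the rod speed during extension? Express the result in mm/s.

v ≈ 400 mm/s

Cap-side area A_cap = π/4 × (153 mm)² = 18390 mm^2
v = Q / A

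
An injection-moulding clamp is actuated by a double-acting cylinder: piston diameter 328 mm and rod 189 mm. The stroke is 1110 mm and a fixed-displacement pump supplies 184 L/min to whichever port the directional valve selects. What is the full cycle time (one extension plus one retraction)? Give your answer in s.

t ≈ 51.0 s

Cap-side area A_cap = π/4 × (328 mm)² = 84500 mm^2
Rod-side annular area A_ann = π/4 × (328² − 189²) = 56440 mm^2
t_ext = A_cap·L/Q = 30.58 s
t_ret = A_ann·L/Q = 20.43 s
t_cycle = t_ext + t_ret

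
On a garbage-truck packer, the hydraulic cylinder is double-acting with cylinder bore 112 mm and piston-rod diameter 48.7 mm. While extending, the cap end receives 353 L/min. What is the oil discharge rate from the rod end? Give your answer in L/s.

Cap-side area A_cap = π/4 × (112 mm)² = 9852 mm^2
Rod-side annular area A_ann = π/4 × (112² − 48.7²) = 7989 mm^2
Piston speed v = Q_in/A_cap; rod-end outflow Q_out = v × A_ann = Q_in × A_ann/A_cap.

Q_out ≈ 4.77 L/s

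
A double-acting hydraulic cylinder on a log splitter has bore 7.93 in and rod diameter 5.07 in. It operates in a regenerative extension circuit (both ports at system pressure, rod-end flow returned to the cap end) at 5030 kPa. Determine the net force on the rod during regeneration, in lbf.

F ≈ 14700 lbf

With equal pressure on both faces, forces on the annular region cancel; the net push is pressure × rod cross-section.
Rod cross-section A_rod = π/4 × (5.07 in)² = 20.19 in^2
F = P × A_rod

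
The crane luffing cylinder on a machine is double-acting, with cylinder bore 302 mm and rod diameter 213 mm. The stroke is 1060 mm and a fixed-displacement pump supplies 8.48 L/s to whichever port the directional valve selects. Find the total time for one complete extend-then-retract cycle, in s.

Cap-side area A_cap = π/4 × (302 mm)² = 71630 mm^2
Rod-side annular area A_ann = π/4 × (302² − 213²) = 36000 mm^2
t_ext = A_cap·L/Q = 8.954 s
t_ret = A_ann·L/Q = 4.500 s
t_cycle = t_ext + t_ret

t ≈ 13.5 s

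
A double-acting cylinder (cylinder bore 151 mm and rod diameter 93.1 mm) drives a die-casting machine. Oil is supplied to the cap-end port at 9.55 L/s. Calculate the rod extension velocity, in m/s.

v ≈ 0.533 m/s

Cap-side area A_cap = π/4 × (151 mm)² = 17910 mm^2
v = Q / A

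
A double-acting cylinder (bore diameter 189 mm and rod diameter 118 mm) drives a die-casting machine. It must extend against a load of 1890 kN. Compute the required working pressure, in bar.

Cap-side area A_cap = π/4 × (189 mm)² = 28060 mm^2
P = F / A = 1890 kN / A

P ≈ 674 bar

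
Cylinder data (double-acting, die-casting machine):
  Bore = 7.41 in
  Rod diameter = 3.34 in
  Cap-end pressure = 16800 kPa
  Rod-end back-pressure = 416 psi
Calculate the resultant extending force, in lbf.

F ≈ 90800 lbf

Cap-side area A_cap = π/4 × (7.41 in)² = 43.12 in^2
Rod-side annular area A_ann = π/4 × (7.41² − 3.34²) = 34.36 in^2
Net thrust = P_cap·A_cap − P_rod·A_ann = 1.051e5 lbf − 14300 lbf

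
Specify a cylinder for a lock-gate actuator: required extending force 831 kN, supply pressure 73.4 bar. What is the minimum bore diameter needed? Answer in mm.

Extension force acts on the full piston face: F = P × (π/4)D².
D = √(4F / (πP)) = √(4 × 831 kN / (π × 73.4 bar))

D ≈ 380 mm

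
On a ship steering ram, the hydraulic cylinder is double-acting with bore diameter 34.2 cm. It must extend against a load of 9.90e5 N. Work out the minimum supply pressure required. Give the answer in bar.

P ≈ 108 bar

Cap-side area A_cap = π/4 × (34.2 cm)² = 918.6 cm^2
P = F / A = 9.90e5 N / A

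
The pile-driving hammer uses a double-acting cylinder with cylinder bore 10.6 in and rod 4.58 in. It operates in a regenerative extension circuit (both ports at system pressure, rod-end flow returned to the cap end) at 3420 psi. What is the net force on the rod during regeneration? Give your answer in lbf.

F ≈ 56300 lbf

With equal pressure on both faces, forces on the annular region cancel; the net push is pressure × rod cross-section.
Rod cross-section A_rod = π/4 × (4.58 in)² = 16.47 in^2
F = P × A_rod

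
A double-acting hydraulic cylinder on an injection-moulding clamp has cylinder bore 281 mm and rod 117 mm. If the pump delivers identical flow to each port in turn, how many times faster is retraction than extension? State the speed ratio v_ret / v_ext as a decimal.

Cap-side area A_cap = π/4 × (281 mm)² = 62020 mm^2
Rod-side annular area A_ann = π/4 × (281² − 117²) = 51260 mm^2
For equal Q, v ∝ 1/A, so v_ret/v_ext = A_cap/A_ann.

v_ret/v_ext ≈ 1.21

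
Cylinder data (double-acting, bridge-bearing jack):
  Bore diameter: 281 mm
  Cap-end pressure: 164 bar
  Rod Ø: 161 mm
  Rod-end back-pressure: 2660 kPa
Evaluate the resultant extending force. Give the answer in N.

Cap-side area A_cap = π/4 × (281 mm)² = 62020 mm^2
Rod-side annular area A_ann = π/4 × (281² − 161²) = 41660 mm^2
Net thrust = P_cap·A_cap − P_rod·A_ann = 1.017e6 N − 1.108e5 N

F ≈ 9.06e5 N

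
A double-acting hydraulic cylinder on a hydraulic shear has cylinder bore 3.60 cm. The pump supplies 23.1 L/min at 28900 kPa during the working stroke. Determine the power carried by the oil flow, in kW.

W ≈ 11.1 kW

Hydraulic power = P × Q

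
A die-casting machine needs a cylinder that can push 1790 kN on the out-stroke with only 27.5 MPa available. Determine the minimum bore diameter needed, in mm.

Extension force acts on the full piston face: F = P × (π/4)D².
D = √(4F / (πP)) = √(4 × 1790 kN / (π × 27.5 MPa))

D ≈ 288 mm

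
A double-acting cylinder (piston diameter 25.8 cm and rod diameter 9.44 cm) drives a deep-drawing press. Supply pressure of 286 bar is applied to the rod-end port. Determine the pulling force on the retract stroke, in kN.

F ≈ 1300 kN

Rod-side annular area A_ann = π/4 × (25.8² − 9.44²) = 452.8 cm^2
On retraction the pressure acts on the annular area (bore minus rod).
F = P × A_ann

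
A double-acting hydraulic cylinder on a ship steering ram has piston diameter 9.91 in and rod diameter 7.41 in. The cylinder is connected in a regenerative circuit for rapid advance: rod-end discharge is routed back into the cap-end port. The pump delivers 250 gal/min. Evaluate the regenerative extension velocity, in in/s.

v ≈ 22.3 in/s

In regeneration the rod-end outflow joins the pump flow into the cap end, so the net volume the pump must supply per unit advance equals the rod cross-section area.
Rod cross-section A_rod = π/4 × (7.41 in)² = 43.12 in^2
v = Q_pump / A_rod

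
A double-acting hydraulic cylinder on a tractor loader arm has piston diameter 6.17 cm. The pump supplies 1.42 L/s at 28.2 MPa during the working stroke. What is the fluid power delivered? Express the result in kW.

Hydraulic power = P × Q

W ≈ 40.0 kW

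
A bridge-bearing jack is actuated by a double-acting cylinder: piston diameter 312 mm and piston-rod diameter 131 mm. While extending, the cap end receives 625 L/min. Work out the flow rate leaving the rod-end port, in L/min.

Q_out ≈ 515 L/min

Cap-side area A_cap = π/4 × (312 mm)² = 76450 mm^2
Rod-side annular area A_ann = π/4 × (312² − 131²) = 62980 mm^2
Piston speed v = Q_in/A_cap; rod-end outflow Q_out = v × A_ann = Q_in × A_ann/A_cap.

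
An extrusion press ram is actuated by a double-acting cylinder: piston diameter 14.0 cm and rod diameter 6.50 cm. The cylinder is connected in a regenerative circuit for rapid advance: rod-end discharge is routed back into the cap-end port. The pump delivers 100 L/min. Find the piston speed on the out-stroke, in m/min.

In regeneration the rod-end outflow joins the pump flow into the cap end, so the net volume the pump must supply per unit advance equals the rod cross-section area.
Rod cross-section A_rod = π/4 × (6.50 cm)² = 33.18 cm^2
v = Q_pump / A_rod

v ≈ 30.1 m/min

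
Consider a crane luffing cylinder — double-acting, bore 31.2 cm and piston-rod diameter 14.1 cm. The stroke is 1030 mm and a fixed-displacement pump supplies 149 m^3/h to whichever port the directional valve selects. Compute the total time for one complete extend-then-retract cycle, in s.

t ≈ 3.42 s

Cap-side area A_cap = π/4 × (31.2 cm)² = 764.5 cm^2
Rod-side annular area A_ann = π/4 × (31.2² − 14.1²) = 608.4 cm^2
t_ext = A_cap·L/Q = 1.903 s
t_ret = A_ann·L/Q = 1.514 s
t_cycle = t_ext + t_ret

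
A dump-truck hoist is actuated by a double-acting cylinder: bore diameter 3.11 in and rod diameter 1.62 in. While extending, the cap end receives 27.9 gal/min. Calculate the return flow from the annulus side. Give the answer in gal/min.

Cap-side area A_cap = π/4 × (3.11 in)² = 7.596 in^2
Rod-side annular area A_ann = π/4 × (3.11² − 1.62²) = 5.535 in^2
Piston speed v = Q_in/A_cap; rod-end outflow Q_out = v × A_ann = Q_in × A_ann/A_cap.

Q_out ≈ 20.3 gal/min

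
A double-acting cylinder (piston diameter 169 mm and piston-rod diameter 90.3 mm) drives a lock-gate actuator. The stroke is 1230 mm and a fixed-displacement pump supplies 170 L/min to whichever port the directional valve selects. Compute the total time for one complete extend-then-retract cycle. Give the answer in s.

t ≈ 16.7 s

Cap-side area A_cap = π/4 × (169 mm)² = 22430 mm^2
Rod-side annular area A_ann = π/4 × (169² − 90.3²) = 16030 mm^2
t_ext = A_cap·L/Q = 9.738 s
t_ret = A_ann·L/Q = 6.958 s
t_cycle = t_ext + t_ret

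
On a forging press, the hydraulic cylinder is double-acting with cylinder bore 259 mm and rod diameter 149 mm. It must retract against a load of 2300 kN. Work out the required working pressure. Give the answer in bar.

P ≈ 653 bar

Rod-side annular area A_ann = π/4 × (259² − 149²) = 35250 mm^2
Retraction: pressure acts on the annular area.
P = F / A = 2300 kN / A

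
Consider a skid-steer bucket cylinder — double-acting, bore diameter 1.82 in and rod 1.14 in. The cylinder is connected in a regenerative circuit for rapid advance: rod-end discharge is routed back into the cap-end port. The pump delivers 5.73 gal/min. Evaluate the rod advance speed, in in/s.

In regeneration the rod-end outflow joins the pump flow into the cap end, so the net volume the pump must supply per unit advance equals the rod cross-section area.
Rod cross-section A_rod = π/4 × (1.14 in)² = 1.021 in^2
v = Q_pump / A_rod

v ≈ 21.6 in/s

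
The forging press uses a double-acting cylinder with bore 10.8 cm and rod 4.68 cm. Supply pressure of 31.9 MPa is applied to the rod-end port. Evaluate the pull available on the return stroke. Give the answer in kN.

Rod-side annular area A_ann = π/4 × (10.8² − 4.68²) = 74.41 cm^2
On retraction the pressure acts on the annular area (bore minus rod).
F = P × A_ann

F ≈ 237 kN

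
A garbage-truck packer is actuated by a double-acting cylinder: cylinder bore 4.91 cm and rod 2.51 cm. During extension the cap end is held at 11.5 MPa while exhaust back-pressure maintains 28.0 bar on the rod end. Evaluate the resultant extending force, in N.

F ≈ 17900 N

Cap-side area A_cap = π/4 × (4.91 cm)² = 18.93 cm^2
Rod-side annular area A_ann = π/4 × (4.91² − 2.51²) = 13.99 cm^2
Net thrust = P_cap·A_cap − P_rod·A_ann = 21770 N − 3916 N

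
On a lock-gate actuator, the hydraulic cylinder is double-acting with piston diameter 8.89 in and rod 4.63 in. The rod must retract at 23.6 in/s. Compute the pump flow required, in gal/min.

Rod-side annular area A_ann = π/4 × (8.89² − 4.63²) = 45.24 in^2
Q = A × v

Q ≈ 277 gal/min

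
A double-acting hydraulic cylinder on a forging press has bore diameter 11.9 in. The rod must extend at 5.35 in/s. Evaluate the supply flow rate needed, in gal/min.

Cap-side area A_cap = π/4 × (11.9 in)² = 111.2 in^2
Q = A × v

Q ≈ 155 gal/min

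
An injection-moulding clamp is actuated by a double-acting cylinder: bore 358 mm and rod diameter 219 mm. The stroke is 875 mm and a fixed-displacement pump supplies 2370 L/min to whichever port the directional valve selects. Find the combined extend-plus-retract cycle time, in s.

Cap-side area A_cap = π/4 × (358 mm)² = 1.007e5 mm^2
Rod-side annular area A_ann = π/4 × (358² − 219²) = 62990 mm^2
t_ext = A_cap·L/Q = 2.230 s
t_ret = A_ann·L/Q = 1.395 s
t_cycle = t_ext + t_ret

t ≈ 3.63 s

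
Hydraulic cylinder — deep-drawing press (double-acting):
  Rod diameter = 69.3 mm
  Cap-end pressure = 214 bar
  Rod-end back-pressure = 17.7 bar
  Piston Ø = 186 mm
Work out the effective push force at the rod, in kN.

F ≈ 540 kN

Cap-side area A_cap = π/4 × (186 mm)² = 27170 mm^2
Rod-side annular area A_ann = π/4 × (186² − 69.3²) = 23400 mm^2
Net thrust = P_cap·A_cap − P_rod·A_ann = 581.5 kN − 41.42 kN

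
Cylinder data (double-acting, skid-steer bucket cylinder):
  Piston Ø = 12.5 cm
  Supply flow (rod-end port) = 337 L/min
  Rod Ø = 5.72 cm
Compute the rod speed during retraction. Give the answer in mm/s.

v ≈ 579 mm/s

Rod-side annular area A_ann = π/4 × (12.5² − 5.72²) = 97.02 cm^2
Flow into the rod-end port fills the annular volume.
v = Q / A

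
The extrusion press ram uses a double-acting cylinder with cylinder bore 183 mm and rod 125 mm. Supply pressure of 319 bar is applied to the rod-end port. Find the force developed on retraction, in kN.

F ≈ 448 kN

Rod-side annular area A_ann = π/4 × (183² − 125²) = 14030 mm^2
On retraction the pressure acts on the annular area (bore minus rod).
F = P × A_ann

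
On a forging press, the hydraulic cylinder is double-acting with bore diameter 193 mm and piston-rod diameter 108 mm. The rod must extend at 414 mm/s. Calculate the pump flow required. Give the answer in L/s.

Cap-side area A_cap = π/4 × (193 mm)² = 29260 mm^2
Q = A × v

Q ≈ 12.1 L/s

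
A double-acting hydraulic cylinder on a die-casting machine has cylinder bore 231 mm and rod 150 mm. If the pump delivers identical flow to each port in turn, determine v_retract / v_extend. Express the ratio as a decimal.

v_ret/v_ext ≈ 1.73

Cap-side area A_cap = π/4 × (231 mm)² = 41910 mm^2
Rod-side annular area A_ann = π/4 × (231² − 150²) = 24240 mm^2
For equal Q, v ∝ 1/A, so v_ret/v_ext = A_cap/A_ann.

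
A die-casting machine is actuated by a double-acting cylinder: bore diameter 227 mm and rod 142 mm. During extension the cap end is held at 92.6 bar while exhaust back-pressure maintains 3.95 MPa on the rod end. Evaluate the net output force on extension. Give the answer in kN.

Cap-side area A_cap = π/4 × (227 mm)² = 40470 mm^2
Rod-side annular area A_ann = π/4 × (227² − 142²) = 24630 mm^2
Net thrust = P_cap·A_cap − P_rod·A_ann = 374.8 kN − 97.30 kN

F ≈ 277 kN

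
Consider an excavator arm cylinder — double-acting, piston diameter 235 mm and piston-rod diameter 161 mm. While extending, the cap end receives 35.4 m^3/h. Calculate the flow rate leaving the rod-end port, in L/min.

Q_out ≈ 313 L/min

Cap-side area A_cap = π/4 × (235 mm)² = 43370 mm^2
Rod-side annular area A_ann = π/4 × (235² − 161²) = 23020 mm^2
Piston speed v = Q_in/A_cap; rod-end outflow Q_out = v × A_ann = Q_in × A_ann/A_cap.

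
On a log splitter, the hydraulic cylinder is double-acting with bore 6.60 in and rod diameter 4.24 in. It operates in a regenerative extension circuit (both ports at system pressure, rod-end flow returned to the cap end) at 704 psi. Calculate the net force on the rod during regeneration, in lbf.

With equal pressure on both faces, forces on the annular region cancel; the net push is pressure × rod cross-section.
Rod cross-section A_rod = π/4 × (4.24 in)² = 14.12 in^2
F = P × A_rod

F ≈ 9940 lbf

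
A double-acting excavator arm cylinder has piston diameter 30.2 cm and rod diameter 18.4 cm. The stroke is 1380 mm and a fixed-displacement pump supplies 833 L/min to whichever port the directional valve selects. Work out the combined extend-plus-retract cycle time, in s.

t ≈ 11.6 s

Cap-side area A_cap = π/4 × (30.2 cm)² = 716.3 cm^2
Rod-side annular area A_ann = π/4 × (30.2² − 18.4²) = 450.4 cm^2
t_ext = A_cap·L/Q = 7.120 s
t_ret = A_ann·L/Q = 4.477 s
t_cycle = t_ext + t_ret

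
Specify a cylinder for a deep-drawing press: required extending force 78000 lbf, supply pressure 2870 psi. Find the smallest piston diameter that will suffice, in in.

D ≈ 5.88 in

Extension force acts on the full piston face: F = P × (π/4)D².
D = √(4F / (πP)) = √(4 × 78000 lbf / (π × 2870 psi))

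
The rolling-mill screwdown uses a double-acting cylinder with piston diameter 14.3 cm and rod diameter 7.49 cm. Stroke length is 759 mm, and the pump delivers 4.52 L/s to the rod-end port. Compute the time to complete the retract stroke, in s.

Rod-side annular area A_ann = π/4 × (14.3² − 7.49²) = 116.5 cm^2
Swept volume V = A × L; t = V / Q = A·L / Q

t ≈ 1.96 s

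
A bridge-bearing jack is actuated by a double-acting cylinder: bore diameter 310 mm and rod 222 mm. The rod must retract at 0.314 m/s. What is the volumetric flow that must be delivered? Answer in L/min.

Q ≈ 693 L/min

Rod-side annular area A_ann = π/4 × (310² − 222²) = 36770 mm^2
Q = A × v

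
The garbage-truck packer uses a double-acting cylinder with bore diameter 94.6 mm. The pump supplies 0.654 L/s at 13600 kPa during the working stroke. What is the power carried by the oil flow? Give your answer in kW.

Hydraulic power = P × Q

W ≈ 8.89 kW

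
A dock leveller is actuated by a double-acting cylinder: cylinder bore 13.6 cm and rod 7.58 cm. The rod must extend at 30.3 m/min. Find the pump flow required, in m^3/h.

Cap-side area A_cap = π/4 × (13.6 cm)² = 145.3 cm^2
Q = A × v

Q ≈ 26.4 m^3/h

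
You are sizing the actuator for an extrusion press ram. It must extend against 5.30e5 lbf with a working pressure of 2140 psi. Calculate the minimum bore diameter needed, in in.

D ≈ 17.8 in

Extension force acts on the full piston face: F = P × (π/4)D².
D = √(4F / (πP)) = √(4 × 5.30e5 lbf / (π × 2140 psi))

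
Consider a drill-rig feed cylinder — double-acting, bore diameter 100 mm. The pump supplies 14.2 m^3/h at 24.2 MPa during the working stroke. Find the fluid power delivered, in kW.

Hydraulic power = P × Q

W ≈ 95.5 kW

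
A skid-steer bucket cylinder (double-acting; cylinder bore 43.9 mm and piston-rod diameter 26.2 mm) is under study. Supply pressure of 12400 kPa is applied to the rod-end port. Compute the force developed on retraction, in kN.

Rod-side annular area A_ann = π/4 × (43.9² − 26.2²) = 974.5 mm^2
On retraction the pressure acts on the annular area (bore minus rod).
F = P × A_ann

F ≈ 12.1 kN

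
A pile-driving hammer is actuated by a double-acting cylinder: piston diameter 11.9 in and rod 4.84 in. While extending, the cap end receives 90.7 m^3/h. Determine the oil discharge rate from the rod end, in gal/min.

Q_out ≈ 333 gal/min

Cap-side area A_cap = π/4 × (11.9 in)² = 111.2 in^2
Rod-side annular area A_ann = π/4 × (11.9² − 4.84²) = 92.82 in^2
Piston speed v = Q_in/A_cap; rod-end outflow Q_out = v × A_ann = Q_in × A_ann/A_cap.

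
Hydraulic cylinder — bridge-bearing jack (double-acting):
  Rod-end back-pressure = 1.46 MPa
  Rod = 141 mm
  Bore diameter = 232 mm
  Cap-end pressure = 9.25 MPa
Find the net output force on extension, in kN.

Cap-side area A_cap = π/4 × (232 mm)² = 42270 mm^2
Rod-side annular area A_ann = π/4 × (232² − 141²) = 26660 mm^2
Net thrust = P_cap·A_cap − P_rod·A_ann = 391.0 kN − 38.92 kN

F ≈ 352 kN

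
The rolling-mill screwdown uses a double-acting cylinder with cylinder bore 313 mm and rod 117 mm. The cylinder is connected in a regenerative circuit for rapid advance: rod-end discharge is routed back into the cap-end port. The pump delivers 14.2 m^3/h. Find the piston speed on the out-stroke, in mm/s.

In regeneration the rod-end outflow joins the pump flow into the cap end, so the net volume the pump must supply per unit advance equals the rod cross-section area.
Rod cross-section A_rod = π/4 × (117 mm)² = 10750 mm^2
v = Q_pump / A_rod

v ≈ 367 mm/s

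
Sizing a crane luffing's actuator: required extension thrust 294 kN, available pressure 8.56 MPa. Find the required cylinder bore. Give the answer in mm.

D ≈ 209 mm

Extension force acts on the full piston face: F = P × (π/4)D².
D = √(4F / (πP)) = √(4 × 294 kN / (π × 8.56 MPa))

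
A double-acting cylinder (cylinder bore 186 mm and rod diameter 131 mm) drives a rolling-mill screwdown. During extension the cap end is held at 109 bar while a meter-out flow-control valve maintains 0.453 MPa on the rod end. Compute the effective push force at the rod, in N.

Cap-side area A_cap = π/4 × (186 mm)² = 27170 mm^2
Rod-side annular area A_ann = π/4 × (186² − 131²) = 13690 mm^2
Net thrust = P_cap·A_cap − P_rod·A_ann = 2.962e5 N − 6203 N

F ≈ 2.90e5 N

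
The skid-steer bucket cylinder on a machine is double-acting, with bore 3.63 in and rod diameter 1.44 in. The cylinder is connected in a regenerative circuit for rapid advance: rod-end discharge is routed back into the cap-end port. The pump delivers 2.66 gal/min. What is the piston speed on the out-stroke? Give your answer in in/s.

In regeneration the rod-end outflow joins the pump flow into the cap end, so the net volume the pump must supply per unit advance equals the rod cross-section area.
Rod cross-section A_rod = π/4 × (1.44 in)² = 1.629 in^2
v = Q_pump / A_rod

v ≈ 6.29 in/s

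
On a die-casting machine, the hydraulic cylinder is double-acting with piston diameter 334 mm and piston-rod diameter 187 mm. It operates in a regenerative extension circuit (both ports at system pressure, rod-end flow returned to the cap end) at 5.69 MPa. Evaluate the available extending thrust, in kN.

With equal pressure on both faces, forces on the annular region cancel; the net push is pressure × rod cross-section.
Rod cross-section A_rod = π/4 × (187 mm)² = 27460 mm^2
F = P × A_rod

F ≈ 156 kN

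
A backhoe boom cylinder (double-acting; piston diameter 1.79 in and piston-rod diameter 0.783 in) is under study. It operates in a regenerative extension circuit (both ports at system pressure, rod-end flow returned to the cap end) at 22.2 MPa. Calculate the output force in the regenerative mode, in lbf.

With equal pressure on both faces, forces on the annular region cancel; the net push is pressure × rod cross-section.
Rod cross-section A_rod = π/4 × (0.783 in)² = 0.4815 in^2
F = P × A_rod

F ≈ 1550 lbf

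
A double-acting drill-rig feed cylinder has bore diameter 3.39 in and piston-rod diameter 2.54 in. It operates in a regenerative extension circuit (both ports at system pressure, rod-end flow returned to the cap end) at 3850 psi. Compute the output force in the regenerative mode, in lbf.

With equal pressure on both faces, forces on the annular region cancel; the net push is pressure × rod cross-section.
Rod cross-section A_rod = π/4 × (2.54 in)² = 5.067 in^2
F = P × A_rod

F ≈ 19500 lbf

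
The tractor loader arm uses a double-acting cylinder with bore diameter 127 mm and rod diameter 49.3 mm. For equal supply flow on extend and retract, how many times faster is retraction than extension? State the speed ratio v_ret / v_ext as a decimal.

v_ret/v_ext ≈ 1.18

Cap-side area A_cap = π/4 × (127 mm)² = 12670 mm^2
Rod-side annular area A_ann = π/4 × (127² − 49.3²) = 10760 mm^2
For equal Q, v ∝ 1/A, so v_ret/v_ext = A_cap/A_ann.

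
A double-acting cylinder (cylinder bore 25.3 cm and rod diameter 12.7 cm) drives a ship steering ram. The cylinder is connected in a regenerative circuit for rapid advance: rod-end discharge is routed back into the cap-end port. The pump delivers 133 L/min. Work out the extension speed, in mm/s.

In regeneration the rod-end outflow joins the pump flow into the cap end, so the net volume the pump must supply per unit advance equals the rod cross-section area.
Rod cross-section A_rod = π/4 × (12.7 cm)² = 126.7 cm^2
v = Q_pump / A_rod

v ≈ 175 mm/s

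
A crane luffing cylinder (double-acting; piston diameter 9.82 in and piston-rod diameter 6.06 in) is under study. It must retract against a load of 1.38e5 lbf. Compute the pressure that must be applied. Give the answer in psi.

Rod-side annular area A_ann = π/4 × (9.82² − 6.06²) = 46.90 in^2
Retraction: pressure acts on the annular area.
P = F / A = 1.38e5 lbf / A

P ≈ 2940 psi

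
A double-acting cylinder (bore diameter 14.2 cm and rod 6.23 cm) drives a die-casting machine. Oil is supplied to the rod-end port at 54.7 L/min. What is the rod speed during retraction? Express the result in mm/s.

Rod-side annular area A_ann = π/4 × (14.2² − 6.23²) = 127.9 cm^2
Flow into the rod-end port fills the annular volume.
v = Q / A

v ≈ 71.3 mm/s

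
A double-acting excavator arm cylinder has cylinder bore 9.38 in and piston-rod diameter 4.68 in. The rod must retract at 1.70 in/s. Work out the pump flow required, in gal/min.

Rod-side annular area A_ann = π/4 × (9.38² − 4.68²) = 51.90 in^2
Q = A × v

Q ≈ 22.9 gal/min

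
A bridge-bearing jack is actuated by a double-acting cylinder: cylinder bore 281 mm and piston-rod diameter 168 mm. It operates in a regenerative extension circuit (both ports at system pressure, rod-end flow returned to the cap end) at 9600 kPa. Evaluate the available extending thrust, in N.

With equal pressure on both faces, forces on the annular region cancel; the net push is pressure × rod cross-section.
Rod cross-section A_rod = π/4 × (168 mm)² = 22170 mm^2
F = P × A_rod

F ≈ 2.13e5 N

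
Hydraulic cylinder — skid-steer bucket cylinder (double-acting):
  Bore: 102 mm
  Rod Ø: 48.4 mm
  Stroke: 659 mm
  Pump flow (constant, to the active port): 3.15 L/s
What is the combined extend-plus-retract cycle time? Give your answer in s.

t ≈ 3.03 s

Cap-side area A_cap = π/4 × (102 mm)² = 8171 mm^2
Rod-side annular area A_ann = π/4 × (102² − 48.4²) = 6331 mm^2
t_ext = A_cap·L/Q = 1.709 s
t_ret = A_ann·L/Q = 1.325 s
t_cycle = t_ext + t_ret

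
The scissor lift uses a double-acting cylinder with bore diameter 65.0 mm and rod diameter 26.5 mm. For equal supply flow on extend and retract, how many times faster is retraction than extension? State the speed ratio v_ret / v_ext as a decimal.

v_ret/v_ext ≈ 1.20

Cap-side area A_cap = π/4 × (65.0 mm)² = 3318 mm^2
Rod-side annular area A_ann = π/4 × (65.0² − 26.5²) = 2767 mm^2
For equal Q, v ∝ 1/A, so v_ret/v_ext = A_cap/A_ann.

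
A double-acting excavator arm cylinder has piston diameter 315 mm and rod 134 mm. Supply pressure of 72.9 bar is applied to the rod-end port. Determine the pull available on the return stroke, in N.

Rod-side annular area A_ann = π/4 × (315² − 134²) = 63830 mm^2
On retraction the pressure acts on the annular area (bore minus rod).
F = P × A_ann

F ≈ 4.65e5 N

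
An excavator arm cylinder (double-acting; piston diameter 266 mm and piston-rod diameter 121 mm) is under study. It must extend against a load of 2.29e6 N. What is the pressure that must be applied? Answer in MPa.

Cap-side area A_cap = π/4 × (266 mm)² = 55570 mm^2
P = F / A = 2.29e6 N / A

P ≈ 41.2 MPa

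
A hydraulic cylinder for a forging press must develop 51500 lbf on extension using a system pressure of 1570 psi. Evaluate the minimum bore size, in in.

D ≈ 6.46 in

Extension force acts on the full piston face: F = P × (π/4)D².
D = √(4F / (πP)) = √(4 × 51500 lbf / (π × 1570 psi))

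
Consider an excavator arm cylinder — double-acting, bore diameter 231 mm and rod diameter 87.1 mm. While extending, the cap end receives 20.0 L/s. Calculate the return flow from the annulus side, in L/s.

Cap-side area A_cap = π/4 × (231 mm)² = 41910 mm^2
Rod-side annular area A_ann = π/4 × (231² − 87.1²) = 35950 mm^2
Piston speed v = Q_in/A_cap; rod-end outflow Q_out = v × A_ann = Q_in × A_ann/A_cap.

Q_out ≈ 17.2 L/s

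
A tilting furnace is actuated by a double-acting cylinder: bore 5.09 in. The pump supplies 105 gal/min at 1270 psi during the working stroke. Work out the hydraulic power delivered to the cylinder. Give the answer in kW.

Hydraulic power = P × Q

W ≈ 58.0 kW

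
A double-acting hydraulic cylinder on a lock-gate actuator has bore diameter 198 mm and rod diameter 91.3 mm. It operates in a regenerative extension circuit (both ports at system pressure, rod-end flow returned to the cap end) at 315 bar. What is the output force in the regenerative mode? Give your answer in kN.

F ≈ 206 kN

With equal pressure on both faces, forces on the annular region cancel; the net push is pressure × rod cross-section.
Rod cross-section A_rod = π/4 × (91.3 mm)² = 6547 mm^2
F = P × A_rod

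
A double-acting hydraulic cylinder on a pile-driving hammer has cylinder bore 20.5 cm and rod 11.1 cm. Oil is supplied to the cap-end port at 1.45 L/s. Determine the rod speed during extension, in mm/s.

Cap-side area A_cap = π/4 × (20.5 cm)² = 330.1 cm^2
v = Q / A

v ≈ 43.9 mm/s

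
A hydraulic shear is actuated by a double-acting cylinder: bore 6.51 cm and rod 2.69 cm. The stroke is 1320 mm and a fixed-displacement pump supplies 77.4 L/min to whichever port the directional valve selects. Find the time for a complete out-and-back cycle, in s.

t ≈ 6.23 s

Cap-side area A_cap = π/4 × (6.51 cm)² = 33.29 cm^2
Rod-side annular area A_ann = π/4 × (6.51² − 2.69²) = 27.60 cm^2
t_ext = A_cap·L/Q = 3.406 s
t_ret = A_ann·L/Q = 2.824 s
t_cycle = t_ext + t_ret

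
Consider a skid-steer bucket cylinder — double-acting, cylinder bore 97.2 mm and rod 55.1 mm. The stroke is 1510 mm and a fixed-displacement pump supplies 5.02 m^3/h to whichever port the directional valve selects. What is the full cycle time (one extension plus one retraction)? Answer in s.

Cap-side area A_cap = π/4 × (97.2 mm)² = 7420 mm^2
Rod-side annular area A_ann = π/4 × (97.2² − 55.1²) = 5036 mm^2
t_ext = A_cap·L/Q = 8.035 s
t_ret = A_ann·L/Q = 5.453 s
t_cycle = t_ext + t_ret

t ≈ 13.5 s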